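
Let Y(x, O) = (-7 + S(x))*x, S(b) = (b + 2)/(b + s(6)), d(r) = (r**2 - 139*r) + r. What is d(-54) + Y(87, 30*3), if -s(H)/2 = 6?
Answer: 246556/25 ≈ 9862.2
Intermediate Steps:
s(H) = -12 (s(H) = -2*6 = -12)
d(r) = r**2 - 138*r
S(b) = (2 + b)/(-12 + b) (S(b) = (b + 2)/(b - 12) = (2 + b)/(-12 + b))
Y(x, O) = x*(-7 + (2 + x)/(-12 + x)) (Y(x, O) = (-7 + (2 + x)/(-12 + x))*x = x*(-7 + (2 + x)/(-12 + x)))
d(-54) + Y(87, 30*3) = -54*(-138 - 54) + 2*87*(43 - 3*87)/(-12 + 87) = -54*(-192) + 2*87*(43 - 261)/75 = 10368 + 2*87*(1/75)*(-218) = 10368 - 12644/25 = 246556/25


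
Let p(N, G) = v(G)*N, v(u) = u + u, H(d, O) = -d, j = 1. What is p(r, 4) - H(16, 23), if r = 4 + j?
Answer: 56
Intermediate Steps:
r = 5 (r = 4 + 1 = 5)
v(u) = 2*u
p(N, G) = 2*G*N (p(N, G) = (2*G)*N = 2*G*N)
p(r, 4) - H(16, 23) = 2*4*5 - (-1)*16 = 40 - 1*(-16) = 40 + 16 = 56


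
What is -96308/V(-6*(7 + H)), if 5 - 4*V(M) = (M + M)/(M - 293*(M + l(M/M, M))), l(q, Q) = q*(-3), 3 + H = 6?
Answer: -2362627856/30705 ≈ -76946.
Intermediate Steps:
H = 3 (H = -3 + 6 = 3)
l(q, Q) = -3*q
V(M) = 5/4 - M/(2*(879 - 292*M)) (V(M) = 5/4 - (M + M)/(4*(M - 293*(M - 3*M/M))) = 5/4 - 2*M/(4*(M - 293*(M - 3*1))) = 5/4 - 2*M/(4*(M - 293*(M - 3))) = 5/4 - 2*M/(4*(M - 293*(-3 + M))) = 5/4 - 2*M/(4*(M + (879 - 293*M))) = 5/4 - 2*M/(4*(879 - 292*M)) = 5/4 - M/(2*(879 - 292*M)))
-96308/V(-6*(7 + H)) = -96308*4*(-879 + 292*(-6*(7 + 3)))/(-4395 + 1462*(-6*(7 + 3))) = -96308*4*(-879 + 292*(-6*10))/(-4395 + 1462*(-6*10)) = -96308*4*(-879 + 292*(-60))/(-4395 + 1462*(-60)) = -96308*4*(-879 - 17520)/(-4395 - 87720) = -96308/((¼)*(-92115)/(-18399)) = -96308/((¼)*(-1/18399)*(-92115)) = -96308/30705/24532 = -96308*24532/30705 = -2362627856/30705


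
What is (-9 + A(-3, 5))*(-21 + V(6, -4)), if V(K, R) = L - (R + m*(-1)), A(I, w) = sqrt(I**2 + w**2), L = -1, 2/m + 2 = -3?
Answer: 828/5 - 92*sqrt(34)/5 ≈ 58.310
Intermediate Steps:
m = -2/5 (m = 2/(-2 - 3) = 2/(-5) = 2*(-1/5) = -2/5 ≈ -0.40000)
V(K, R) = -7/5 - R (V(K, R) = -1 - (R - 2/5*(-1)) = -1 - (R + 2/5) = -1 - (2/5 + R) = -1 + (-2/5 - R) = -7/5 - R)
(-9 + A(-3, 5))*(-21 + V(6, -4)) = (-9 + sqrt((-3)**2 + 5**2))*(-21 + (-7/5 - 1*(-4))) = (-9 + sqrt(9 + 25))*(-21 + (-7/5 + 4)) = (-9 + sqrt(34))*(-21 + 13/5) = (-9 + sqrt(34))*(-92/5) = 828/5 - 92*sqrt(34)/5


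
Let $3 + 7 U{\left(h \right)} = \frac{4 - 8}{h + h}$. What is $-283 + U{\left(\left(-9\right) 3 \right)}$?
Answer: $- \frac{53566}{189} \approx -283.42$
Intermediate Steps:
$U{\left(h \right)} = - \frac{3}{7} - \frac{2}{7 h}$ ($U{\left(h \right)} = - \frac{3}{7} + \frac{\left(4 - 8\right) \frac{1}{h + h}}{7} = - \frac{3}{7} + \frac{\left(-4\right) \frac{1}{2 h}}{7} = - \frac{3}{7} + \frac{\left(-2\right) \frac{1}{h}}{7} = - \frac{3}{7} - \frac{2}{7 h}$)
$-283 + U{\left(\left(-9\right) 3 \right)} = -283 + \frac{-2 - 3 \left(\left(-9\right) 3\right)}{7 \left(\left(-9\right) 3\right)} = -283 + \frac{-2 - -81}{7 \left(-27\right)} = -283 + \frac{1}{7} \left(- \frac{1}{27}\right) \left(-2 + 81\right) = -283 + \frac{1}{7} \left(- \frac{1}{27}\right) 79 = -283 - \frac{79}{189} = - \frac{53566}{189}$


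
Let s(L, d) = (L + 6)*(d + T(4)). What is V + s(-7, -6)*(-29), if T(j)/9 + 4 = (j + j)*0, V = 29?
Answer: -1189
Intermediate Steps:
T(j) = -36 (T(j) = -36 + 9*((j + j)*0) = -36 + 9*((2*j)*0) = -36 + 9*0 = -36 + 0 = -36)
s(L, d) = (-36 + d)*(6 + L) (s(L, d) = (L + 6)*(d - 36) = (6 + L)*(-36 + d) = (-36 + d)*(6 + L))
V + s(-7, -6)*(-29) = 29 + (-216 - 36*(-7) + 6*(-6) - 7*(-6))*(-29) = 29 + (-216 + 252 - 36 + 42)*(-29) = 29 + 42*(-29) = 29 - 1218 = -1189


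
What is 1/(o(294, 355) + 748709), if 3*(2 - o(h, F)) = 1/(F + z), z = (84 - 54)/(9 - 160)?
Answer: 160725/120336575324 ≈ 1.3356e-6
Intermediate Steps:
z = -30/151 (z = 30/(-151) = 30*(-1/151) = -30/151 ≈ -0.19868)
o(h, F) = 2 - 1/(3*(-30/151 + F)) (o(h, F) = 2 - 1/(3*(F - 30/151)) = 2 - 1/(3*(-30/151 + F)))
1/(o(294, 355) + 748709) = 1/((-331 + 906*355)/(3*(-30 + 151*355)) + 748709) = 1/((-331 + 321630)/(3*(-30 + 53605)) + 748709) = 1/((⅓)*321299/53575 + 748709) = 1/((⅓)*(1/53575)*321299 + 748709) = 1/(321299/160725 + 748709) = 1/(120336575324/160725) = 160725/120336575324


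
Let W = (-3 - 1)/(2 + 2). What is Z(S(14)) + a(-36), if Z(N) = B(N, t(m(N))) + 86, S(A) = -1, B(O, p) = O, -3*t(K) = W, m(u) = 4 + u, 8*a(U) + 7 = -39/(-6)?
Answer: 1359/16 ≈ 84.938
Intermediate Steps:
a(U) = -1/16 (a(U) = -7/8 + (-39/(-6))/8 = -7/8 + (-39*(-1/6))/8 = -7/8 + (1/8)*(13/2) = -7/8 + 13/16 = -1/16)
W = -1 (W = -4/4 = -4*1/4 = -1)
t(K) = 1/3 (t(K) = -1/3*(-1) = 1/3)
Z(N) = 86 + N (Z(N) = N + 86 = 86 + N)
Z(S(14)) + a(-36) = (86 - 1) - 1/16 = 85 - 1/16 = 1359/16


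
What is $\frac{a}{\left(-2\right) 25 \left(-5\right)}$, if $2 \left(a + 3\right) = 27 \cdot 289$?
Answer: $\frac{7797}{500} \approx 15.594$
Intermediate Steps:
$a = \frac{7797}{2}$ ($a = -3 + \frac{27 \cdot 289}{2} = -3 + \frac{1}{2} \cdot 7803 = -3 + \frac{7803}{2} = \frac{7797}{2} \approx 3898.5$)
$\frac{a}{\left(-2\right) 25 \left(-5\right)} = \frac{7797}{2 \left(-2\right) 25 \left(-5\right)} = \frac{7797}{2 \left(\left(-50\right) \left(-5\right)\right)} = \frac{7797}{2 \cdot 250} = \frac{7797}{2} \cdot \frac{1}{250} = \frac{7797}{500}$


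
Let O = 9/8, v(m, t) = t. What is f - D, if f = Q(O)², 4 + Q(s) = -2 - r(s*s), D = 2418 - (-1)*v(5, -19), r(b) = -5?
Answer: -2398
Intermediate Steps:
D = 2399 (D = 2418 - (-1)*(-19) = 2418 - 1*19 = 2418 - 19 = 2399)
O = 9/8 (O = 9*(⅛) = 9/8 ≈ 1.1250)
Q(s) = -1 (Q(s) = -4 + (-2 - 1*(-5)) = -4 + (-2 + 5) = -4 + 3 = -1)
f = 1 (f = (-1)² = 1)
f - D = 1 - 1*2399 = 1 - 2399 = -2398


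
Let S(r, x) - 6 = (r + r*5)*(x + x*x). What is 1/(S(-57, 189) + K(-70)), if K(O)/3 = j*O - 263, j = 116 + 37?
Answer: -1/12314133 ≈ -8.1208e-8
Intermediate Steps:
j = 153
S(r, x) = 6 + 6*r*(x + x²) (S(r, x) = 6 + (r + r*5)*(x + x*x) = 6 + (r + 5*r)*(x + x²) = 6 + (6*r)*(x + x²) = 6 + 6*r*(x + x²))
K(O) = -789 + 459*O (K(O) = 3*(153*O - 263) = 3*(-263 + 153*O) = -789 + 459*O)
1/(S(-57, 189) + K(-70)) = 1/((6 + 6*(-57)*189 + 6*(-57)*189²) + (-789 + 459*(-70))) = 1/((6 - 64638 + 6*(-57)*35721) + (-789 - 32130)) = 1/((6 - 64638 - 12216582) - 32919) = 1/(-12281214 - 32919) = 1/(-12314133) = -1/12314133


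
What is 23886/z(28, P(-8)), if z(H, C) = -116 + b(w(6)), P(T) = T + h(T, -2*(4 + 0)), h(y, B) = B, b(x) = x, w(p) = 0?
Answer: -11943/58 ≈ -205.91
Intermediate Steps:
P(T) = -8 + T (P(T) = T - 2*(4 + 0) = T - 2*4 = T - 8 = -8 + T)
z(H, C) = -116 (z(H, C) = -116 + 0 = -116)
23886/z(28, P(-8)) = 23886/(-116) = 23886*(-1/116) = -11943/58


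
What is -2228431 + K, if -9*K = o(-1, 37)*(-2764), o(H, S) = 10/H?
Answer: -20083519/9 ≈ -2.2315e+6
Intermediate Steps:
K = -27640/9 (K = -10/(-1)*(-2764)/9 = -10*(-1)*(-2764)/9 = -(-10)*(-2764)/9 = -⅑*27640 = -27640/9 ≈ -3071.1)
-2228431 + K = -2228431 - 27640/9 = -20083519/9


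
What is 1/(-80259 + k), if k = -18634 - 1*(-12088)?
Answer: -1/86805 ≈ -1.1520e-5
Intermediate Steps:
k = -6546 (k = -18634 + 12088 = -6546)
1/(-80259 + k) = 1/(-80259 - 6546) = 1/(-86805) = -1/86805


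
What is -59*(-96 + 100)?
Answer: -236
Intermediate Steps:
-59*(-96 + 100) = -59*4 = -236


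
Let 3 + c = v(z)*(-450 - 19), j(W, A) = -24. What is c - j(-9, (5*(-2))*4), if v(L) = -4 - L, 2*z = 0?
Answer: 1897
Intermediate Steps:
z = 0 (z = (½)*0 = 0)
c = 1873 (c = -3 + (-4 - 1*0)*(-450 - 19) = -3 + (-4 + 0)*(-469) = -3 - 4*(-469) = -3 + 1876 = 1873)
c - j(-9, (5*(-2))*4) = 1873 - 1*(-24) = 1873 + 24 = 1897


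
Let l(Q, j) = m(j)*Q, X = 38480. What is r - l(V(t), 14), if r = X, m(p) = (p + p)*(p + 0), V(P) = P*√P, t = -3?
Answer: 38480 + 1176*I*√3 ≈ 38480.0 + 2036.9*I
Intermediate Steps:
V(P) = P^(3/2)
m(p) = 2*p² (m(p) = (2*p)*p = 2*p²)
r = 38480
l(Q, j) = 2*Q*j² (l(Q, j) = (2*j²)*Q = 2*Q*j²)
r - l(V(t), 14) = 38480 - 2*(-3)^(3/2)*14² = 38480 - 2*(-3*I*√3)*196 = 38480 - (-1176)*I*√3 = 38480 + 1176*I*√3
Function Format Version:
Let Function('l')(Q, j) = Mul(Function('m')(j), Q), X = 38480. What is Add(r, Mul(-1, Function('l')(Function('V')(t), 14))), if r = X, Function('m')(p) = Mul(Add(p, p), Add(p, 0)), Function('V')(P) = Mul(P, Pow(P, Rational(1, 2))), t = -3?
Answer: Add(38480, Mul(1176, I, Pow(3, Rational(1, 2)))) ≈ Add(38480., Mul(2036.9, I))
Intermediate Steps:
Function('V')(P) = Pow(P, Rational(3, 2))
Function('m')(p) = Mul(2, Pow(p, 2)) (Function('m')(p) = Mul(Mul(2, p), p) = Mul(2, Pow(p, 2)))
r = 38480
Function('l')(Q, j) = Mul(2, Q, Pow(j, 2)) (Function('l')(Q, j) = Mul(Mul(2, Pow(j, 2)), Q) = Mul(2, Q, Pow(j, 2)))
Add(r, Mul(-1, Function('l')(Function('V')(t), 14))) = Add(38480, Mul(-1, Mul(2, Pow(-3, Rational(3, 2)), Pow(14, 2)))) = Add(38480, Mul(-1, Mul(2, Mul(-3, I, Pow(3, Rational(1, 2))), 196))) = Add(38480, Mul(-1, Mul(-1176, I, Pow(3, Rational(1, 2))))) = Add(38480, Mul(1176, I, Pow(3, Rational(1, 2))))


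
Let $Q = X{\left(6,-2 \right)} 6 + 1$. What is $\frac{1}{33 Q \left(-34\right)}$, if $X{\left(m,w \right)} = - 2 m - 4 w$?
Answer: $\frac{1}{25806} \approx 3.8751 \cdot 10^{-5}$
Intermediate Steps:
$X{\left(m,w \right)} = - 4 w - 2 m$
$Q = -23$ ($Q = \left(\left(-4\right) \left(-2\right) - 12\right) 6 + 1 = \left(8 - 12\right) 6 + 1 = \left(-4\right) 6 + 1 = -24 + 1 = -23$)
$\frac{1}{33 Q \left(-34\right)} = \frac{1}{33 \left(-23\right) \left(-34\right)} = \frac{1}{\left(-759\right) \left(-34\right)} = \frac{1}{25806}$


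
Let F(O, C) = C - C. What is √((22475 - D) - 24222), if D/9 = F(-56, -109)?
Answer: I*√1747 ≈ 41.797*I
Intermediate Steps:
F(O, C) = 0
D = 0 (D = 9*0 = 0)
√((22475 - D) - 24222) = √((22475 - 1*0) - 24222) = √((22475 + 0) - 24222) = √(22475 - 24222) = √(-1747) = I*√1747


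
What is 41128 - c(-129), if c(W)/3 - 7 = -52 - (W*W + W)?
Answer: 90799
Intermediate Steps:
c(W) = -135 - 3*W - 3*W² (c(W) = 21 + 3*(-52 - (W*W + W)) = 21 + 3*(-52 - (W² + W)) = 21 + 3*(-52 - (W + W²)) = 21 + 3*(-52 + (-W - W²)) = 21 + 3*(-52 - W - W²) = 21 + (-156 - 3*W - 3*W²) = -135 - 3*W - 3*W²)
41128 - c(-129) = 41128 - (-135 - 3*(-129) - 3*(-129)²) = 41128 - (-135 + 387 - 3*16641) = 41128 - (-135 + 387 - 49923) = 41128 - 1*(-49671) = 41128 + 49671 = 90799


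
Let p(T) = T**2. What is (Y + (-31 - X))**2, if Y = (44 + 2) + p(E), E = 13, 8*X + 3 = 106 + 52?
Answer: 1734489/64 ≈ 27101.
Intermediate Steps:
X = 155/8 (X = -3/8 + (106 + 52)/8 = -3/8 + (1/8)*158 = -3/8 + 79/4 = 155/8 ≈ 19.375)
Y = 215 (Y = (44 + 2) + 13**2 = 46 + 169 = 215)
(Y + (-31 - X))**2 = (215 + (-31 - 1*155/8))**2 = (215 + (-31 - 155/8))**2 = (215 - 403/8)**2 = (1317/8)**2 = 1734489/64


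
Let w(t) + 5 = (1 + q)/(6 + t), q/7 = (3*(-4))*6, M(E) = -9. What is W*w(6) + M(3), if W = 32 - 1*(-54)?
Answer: -24263/6 ≈ -4043.8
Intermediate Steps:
W = 86 (W = 32 + 54 = 86)
q = -504 (q = 7*((3*(-4))*6) = 7*(-12*6) = 7*(-72) = -504)
w(t) = -5 - 503/(6 + t) (w(t) = -5 + (1 - 504)/(6 + t) = -5 - 503/(6 + t))
W*w(6) + M(3) = 86*((-533 - 5*6)/(6 + 6)) - 9 = 86*((-533 - 30)/12) - 9 = 86*((1/12)*(-563)) - 9 = 86*(-563/12) - 9 = -24209/6 - 9 = -24263/6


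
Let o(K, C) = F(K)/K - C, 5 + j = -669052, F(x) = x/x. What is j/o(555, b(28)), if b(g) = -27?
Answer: -371326635/14986 ≈ -24778.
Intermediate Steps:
F(x) = 1
j = -669057 (j = -5 - 669052 = -669057)
o(K, C) = 1/K - C
j/o(555, b(28)) = -669057/(1/555 - 1*(-27)) = -669057/(1/555 + 27) = -669057/14986/555 = -669057*555/14986 = -371326635/14986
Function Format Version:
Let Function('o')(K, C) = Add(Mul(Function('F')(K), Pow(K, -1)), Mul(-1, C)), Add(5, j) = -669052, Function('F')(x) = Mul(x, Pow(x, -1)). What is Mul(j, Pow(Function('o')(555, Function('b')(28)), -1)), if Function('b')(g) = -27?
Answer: Rational(-371326635, 14986) ≈ -24778.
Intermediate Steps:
Function('F')(x) = 1
j = -669057 (j = Add(-5, -669052) = -669057)
Function('o')(K, C) = Add(Pow(K, -1), Mul(-1, C)) (Function('o')(K, C) = Add(Mul(1, Pow(K, -1)), Mul(-1, C)) = Add(Pow(K, -1), Mul(-1, C)))
Mul(j, Pow(Function('o')(555, Function('b')(28)), -1)) = Mul(-669057, Pow(Add(Pow(555, -1), Mul(-1, -27)), -1)) = Mul(-669057, Pow(Add(Rational(1, 555), 27), -1)) = Mul(-669057, Pow(Rational(14986, 555), -1)) = Mul(-669057, Rational(555, 14986)) = Rational(-371326635, 14986)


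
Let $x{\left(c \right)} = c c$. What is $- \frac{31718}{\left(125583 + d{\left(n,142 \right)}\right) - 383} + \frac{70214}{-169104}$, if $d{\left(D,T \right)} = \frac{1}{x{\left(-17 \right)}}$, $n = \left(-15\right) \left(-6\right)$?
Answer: $- \frac{2045315671811}{3059328190152} \approx -0.66855$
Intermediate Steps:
$n = 90$
$x{\left(c \right)} = c^{2}$
$d{\left(D,T \right)} = \frac{1}{289}$ ($d{\left(D,T \right)} = \frac{1}{\left(-17\right)^{2}} = \frac{1}{289}$)
$- \frac{31718}{\left(125583 + d{\left(n,142 \right)}\right) - 383} + \frac{70214}{-169104} = - \frac{31718}{\left(125583 + \frac{1}{289}\right) - 383} + \frac{70214}{-169104} = - \frac{31718}{\frac{36293488}{289} - 383} + 70214 \left(- \frac{1}{169104}\right) = - \frac{31718}{\frac{36182801}{289}} - \frac{35107}{84552} = \left(-31718\right) \frac{289}{36182801} - \frac{35107}{84552} = - \frac{9166502}{36182801} - \frac{35107}{84552} = - \frac{2045315671811}{3059328190152}$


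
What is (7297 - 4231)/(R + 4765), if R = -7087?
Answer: -511/387 ≈ -1.3204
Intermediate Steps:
(7297 - 4231)/(R + 4765) = (7297 - 4231)/(-7087 + 4765) = 3066/(-2322) = 3066*(-1/2322) = -511/387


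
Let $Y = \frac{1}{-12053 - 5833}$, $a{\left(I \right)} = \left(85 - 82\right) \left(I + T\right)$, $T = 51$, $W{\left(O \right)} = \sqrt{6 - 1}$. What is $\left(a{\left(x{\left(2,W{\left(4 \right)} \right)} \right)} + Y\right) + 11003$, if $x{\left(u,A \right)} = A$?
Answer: $\frac{199536215}{17886} + 3 \sqrt{5} \approx 11163.0$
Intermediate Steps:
$W{\left(O \right)} = \sqrt{5}$
$a{\left(I \right)} = 153 + 3 I$ ($a{\left(I \right)} = \left(85 - 82\right) \left(I + 51\right) = 3 \left(51 + I\right) = 153 + 3 I$)
$Y = - \frac{1}{17886}$ ($Y = \frac{1}{-17886} = - \frac{1}{17886} \approx -5.591 \cdot 10^{-5}$)
$\left(a{\left(x{\left(2,W{\left(4 \right)} \right)} \right)} + Y\right) + 11003 = \left(\left(153 + 3 \sqrt{5}\right) - \frac{1}{17886}\right) + 11003 = \left(\frac{2736557}{17886} + 3 \sqrt{5}\right) + 11003 = \frac{199536215}{17886} + 3 \sqrt{5}$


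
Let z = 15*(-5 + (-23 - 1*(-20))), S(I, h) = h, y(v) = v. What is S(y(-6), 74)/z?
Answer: -37/60 ≈ -0.61667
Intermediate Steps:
z = -120 (z = 15*(-5 + (-23 + 20)) = 15*(-5 - 3) = 15*(-8) = -120)
S(y(-6), 74)/z = 74/(-120) = 74*(-1/120) = -37/60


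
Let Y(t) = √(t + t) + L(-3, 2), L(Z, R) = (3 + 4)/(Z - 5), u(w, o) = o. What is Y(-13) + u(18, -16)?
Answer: -135/8 + I*√26 ≈ -16.875 + 5.099*I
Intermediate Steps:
L(Z, R) = 7/(-5 + Z)
Y(t) = -7/8 + √2*√t (Y(t) = √(t + t) + 7/(-5 - 3) = √(2*t) + 7/(-8) = √2*√t + 7*(-⅛) = √2*√t - 7/8 = -7/8 + √2*√t)
Y(-13) + u(18, -16) = (-7/8 + √2*√(-13)) - 16 = (-7/8 + √2*(I*√13)) - 16 = (-7/8 + I*√26) - 16 = -135/8 + I*√26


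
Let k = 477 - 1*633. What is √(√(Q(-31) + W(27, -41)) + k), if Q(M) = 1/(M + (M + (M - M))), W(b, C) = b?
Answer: √(-599664 + 62*√103726)/62 ≈ 12.28*I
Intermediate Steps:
Q(M) = 1/(2*M) (Q(M) = 1/(M + (M + 0)) = 1/(M + M) = 1/(2*M))
k = -156 (k = 477 - 633 = -156)
√(√(Q(-31) + W(27, -41)) + k) = √(√((½)/(-31) + 27) - 156) = √(√((½)*(-1/31) + 27) - 156) = √(√(-1/62 + 27) - 156) = √(√(1673/62) - 156) = √(√103726/62 - 156) = √(-156 + √103726/62)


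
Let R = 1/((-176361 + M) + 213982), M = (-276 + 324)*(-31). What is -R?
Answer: -1/36133 ≈ -2.7676e-5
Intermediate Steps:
M = -1488 (M = 48*(-31) = -1488)
R = 1/36133 (R = 1/((-176361 - 1488) + 213982) = 1/(-177849 + 213982) = 1/36133 ≈ 2.7676e-5)
-R = -1*1/36133 = -1/36133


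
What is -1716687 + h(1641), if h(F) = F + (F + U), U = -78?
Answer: -1713483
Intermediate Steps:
h(F) = -78 + 2*F (h(F) = F + (F - 78) = F + (-78 + F) = -78 + 2*F)
-1716687 + h(1641) = -1716687 + (-78 + 2*1641) = -1716687 + (-78 + 3282) = -1716687 + 3204 = -1713483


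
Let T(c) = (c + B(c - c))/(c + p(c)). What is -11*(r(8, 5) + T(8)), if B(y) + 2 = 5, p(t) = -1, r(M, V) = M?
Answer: -737/7 ≈ -105.29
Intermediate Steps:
B(y) = 3 (B(y) = -2 + 5 = 3)
T(c) = (3 + c)/(-1 + c) (T(c) = (c + 3)/(c - 1) = (3 + c)/(-1 + c))
-11*(r(8, 5) + T(8)) = -11*(8 + (3 + 8)/(-1 + 8)) = -11*(8 + 11/7) = -11*67/7 = -737/7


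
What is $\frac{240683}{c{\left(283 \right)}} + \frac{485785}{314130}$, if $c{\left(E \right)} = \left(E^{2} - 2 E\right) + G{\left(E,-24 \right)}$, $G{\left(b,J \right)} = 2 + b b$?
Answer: $\frac{7657191889}{2506977291} \approx 3.0544$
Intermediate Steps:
$G{\left(b,J \right)} = 2 + b^{2}$
$c{\left(E \right)} = 2 - 2 E + 2 E^{2}$ ($c{\left(E \right)} = \left(E^{2} - 2 E\right) + \left(2 + E^{2}\right) = 2 - 2 E + 2 E^{2}$)
$\frac{240683}{c{\left(283 \right)}} + \frac{485785}{314130} = \frac{240683}{2 - 566 + 2 \cdot 283^{2}} + \frac{485785}{314130} = \frac{240683}{2 - 566 + 2 \cdot 80089} + 485785 \cdot \frac{1}{314130} = \frac{240683}{2 - 566 + 160178} + \frac{97157}{62826} = \frac{240683}{159614} + \frac{97157}{62826} = \frac{7657191889}{2506977291}$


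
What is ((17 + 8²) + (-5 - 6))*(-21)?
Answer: -1470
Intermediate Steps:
((17 + 8²) + (-5 - 6))*(-21) = ((17 + 64) - 11)*(-21) = (81 - 11)*(-21) = 70*(-21) = -1470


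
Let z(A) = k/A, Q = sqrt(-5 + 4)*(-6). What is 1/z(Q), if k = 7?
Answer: -6*I/7 ≈ -0.85714*I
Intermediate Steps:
Q = -6*I (Q = sqrt(-1)*(-6) = I*(-6) = -6*I ≈ -6.0*I)
z(A) = 7/A
1/z(Q) = 1/(7/((-6*I))) = 1/(7*(I/6)) = 1/(7*I/6) = -6*I/7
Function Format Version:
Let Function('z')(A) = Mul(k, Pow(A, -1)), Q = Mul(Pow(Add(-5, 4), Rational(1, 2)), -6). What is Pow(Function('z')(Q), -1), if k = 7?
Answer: Mul(Rational(-6, 7), I) ≈ Mul(-0.85714, I)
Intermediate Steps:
Q = Mul(-6, I) (Q = Mul(Pow(-1, Rational(1, 2)), -6) = Mul(I, -6) = Mul(-6, I) ≈ Mul(-6.0000, I))
Function('z')(A) = Mul(7, Pow(A, -1))
Pow(Function('z')(Q), -1) = Pow(Mul(7, Pow(Mul(-6, I), -1)), -1) = Pow(Mul(7, Mul(Rational(1, 6), I)), -1) = Pow(Mul(Rational(7, 6), I), -1) = Mul(Rational(-6, 7), I)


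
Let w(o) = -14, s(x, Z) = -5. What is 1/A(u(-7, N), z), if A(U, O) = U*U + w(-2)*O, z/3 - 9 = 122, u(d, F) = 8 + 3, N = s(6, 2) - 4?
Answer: -1/5381 ≈ -0.00018584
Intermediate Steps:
N = -9 (N = -5 - 4 = -9)
u(d, F) = 11
z = 393 (z = 27 + 3*122 = 27 + 366 = 393)
A(U, O) = U² - 14*O (A(U, O) = U*U - 14*O = U² - 14*O)
1/A(u(-7, N), z) = 1/(11² - 14*393) = 1/(121 - 5502) = 1/(-5381) = -1/5381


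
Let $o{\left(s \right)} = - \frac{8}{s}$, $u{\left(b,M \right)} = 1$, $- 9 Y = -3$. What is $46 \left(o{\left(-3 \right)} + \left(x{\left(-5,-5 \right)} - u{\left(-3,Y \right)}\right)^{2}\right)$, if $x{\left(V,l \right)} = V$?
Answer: $\frac{5336}{3} \approx 1778.7$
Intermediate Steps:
$Y = \frac{1}{3}$ ($Y = \left(- \frac{1}{9}\right) \left(-3\right) = \frac{1}{3} \approx 0.33333$)
$46 \left(o{\left(-3 \right)} + \left(x{\left(-5,-5 \right)} - u{\left(-3,Y \right)}\right)^{2}\right) = 46 \left(- \frac{8}{-3} + \left(-5 + \left(0 - 1\right)\right)^{2}\right) = 46 \left(\left(-8\right) \left(- \frac{1}{3}\right) + \left(-5 + \left(0 - 1\right)\right)^{2}\right) = 46 \left(\frac{8}{3} + \left(-5 - 1\right)^{2}\right) = 46 \left(\frac{8}{3} + \left(-6\right)^{2}\right) = 46 \left(\frac{8}{3} + 36\right) = 46 \cdot \frac{116}{3} = \frac{5336}{3}$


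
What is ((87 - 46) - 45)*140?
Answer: -560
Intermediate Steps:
((87 - 46) - 45)*140 = (41 - 45)*140 = -4*140 = -560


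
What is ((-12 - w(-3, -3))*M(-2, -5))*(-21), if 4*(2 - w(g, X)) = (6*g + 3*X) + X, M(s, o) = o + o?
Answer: -4515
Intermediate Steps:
M(s, o) = 2*o
w(g, X) = 2 - X - 3*g/2 (w(g, X) = 2 - ((6*g + 3*X) + X)/4 = 2 - ((3*X + 6*g) + X)/4 = 2 - (4*X + 6*g)/4 = 2 + (-X - 3*g/2) = 2 - X - 3*g/2)
((-12 - w(-3, -3))*M(-2, -5))*(-21) = ((-12 - (2 - 1*(-3) - 3/2*(-3)))*(2*(-5)))*(-21) = ((-12 - (2 + 3 + 9/2))*(-10))*(-21) = ((-12 - 1*19/2)*(-10))*(-21) = ((-12 - 19/2)*(-10))*(-21) = -43/2*(-10)*(-21) = 215*(-21) = -4515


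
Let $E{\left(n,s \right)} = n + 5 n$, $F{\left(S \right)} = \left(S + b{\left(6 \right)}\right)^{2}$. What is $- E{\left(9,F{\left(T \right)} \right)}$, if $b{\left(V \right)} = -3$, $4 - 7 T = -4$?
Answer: $-54$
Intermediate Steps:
$T = \frac{8}{7}$ ($T = \frac{4}{7} - - \frac{4}{7} = \frac{4}{7} + \frac{4}{7} = \frac{8}{7} \approx 1.1429$)
$F{\left(S \right)} = \left(-3 + S\right)^{2}$ ($F{\left(S \right)} = \left(S - 3\right)^{2} = \left(-3 + S\right)^{2}$)
$E{\left(n,s \right)} = 6 n$
$- E{\left(9,F{\left(T \right)} \right)} = - 6 \cdot 9 = \left(-1\right) 54 = -54$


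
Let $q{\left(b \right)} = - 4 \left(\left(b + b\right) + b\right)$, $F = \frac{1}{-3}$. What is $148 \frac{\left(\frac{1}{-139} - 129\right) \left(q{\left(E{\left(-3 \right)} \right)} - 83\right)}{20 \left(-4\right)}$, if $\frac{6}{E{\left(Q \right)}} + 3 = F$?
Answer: $- \frac{50922397}{3475} \approx -14654.0$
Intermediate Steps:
$F = - \frac{1}{3} \approx -0.33333$
$E{\left(Q \right)} = - \frac{9}{5}$ ($E{\left(Q \right)} = \frac{6}{-3 - \frac{1}{3}} = \frac{6}{- \frac{10}{3}} = 6 \left(- \frac{3}{10}\right) = - \frac{9}{5}$)
$q{\left(b \right)} = - 12 b$ ($q{\left(b \right)} = - 4 \left(2 b + b\right) = - 4 \cdot 3 b = - 12 b$)
$148 \frac{\left(\frac{1}{-139} - 129\right) \left(q{\left(E{\left(-3 \right)} \right)} - 83\right)}{20 \left(-4\right)} = 148 \frac{\left(\frac{1}{-139} - 129\right) \left(\left(-12\right) \left(- \frac{9}{5}\right) - 83\right)}{20 \left(-4\right)} = 148 \frac{\left(- \frac{1}{139} - 129\right) \left(\frac{108}{5} - 83\right)}{-80} = 148 \left(- \frac{17932}{139}\right) \left(- \frac{307}{5}\right) \left(- \frac{1}{80}\right) = 148 \cdot \frac{5505124}{695} \left(- \frac{1}{80}\right) = 148 \left(- \frac{1376281}{13900}\right) = - \frac{50922397}{3475}$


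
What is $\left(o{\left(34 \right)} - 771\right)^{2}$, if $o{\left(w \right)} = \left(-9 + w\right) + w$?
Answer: $506944$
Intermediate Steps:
$o{\left(w \right)} = -9 + 2 w$
$\left(o{\left(34 \right)} - 771\right)^{2} = \left(\left(-9 + 2 \cdot 34\right) - 771\right)^{2} = \left(\left(-9 + 68\right) - 771\right)^{2} = \left(59 - 771\right)^{2} = \left(-712\right)^{2} = 506944$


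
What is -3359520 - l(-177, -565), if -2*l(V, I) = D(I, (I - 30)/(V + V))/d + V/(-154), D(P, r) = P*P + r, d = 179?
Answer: -8193677984131/2439591 ≈ -3.3586e+6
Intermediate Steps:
D(P, r) = r + P² (D(P, r) = P² + r = r + P²)
l(V, I) = -I²/358 + V/308 - (-30 + I)/(716*V) (l(V, I) = -(((I - 30)/(V + V) + I²)/179 + V/(-154))/2 = -(((-30 + I)/((2*V)) + I²)*(1/179) + V*(-1/154))/2 = -(((-30 + I)*(1/(2*V)) + I²)*(1/179) - V/154)/2 = -(((-30 + I)/(2*V) + I²)*(1/179) - V/154)/2 = -((I² + (-30 + I)/(2*V))*(1/179) - V/154)/2 = -((I²/179 + (-30 + I)/(358*V)) - V/154)/2 = -(-V/154 + I²/179 + (-30 + I)/(358*V))/2 = -I²/358 + V/308 - (-30 + I)/(716*V))
-3359520 - l(-177, -565) = -3359520 - (-1/358*(-565)² + (1/308)*(-177) + (15/358)/(-177) - 1/716*(-565)/(-177)) = -3359520 - (-1/358*319225 - 177/308 + (15/358)*(-1/177) - 1/716*(-565)*(-1/177)) = -3359520 - (-319225/358 - 177/308 - 5/21122 - 565/126732) = -3359520 - 1*(-2176772189/2439591) = -3359520 + 2176772189/2439591 = -8193677984131/2439591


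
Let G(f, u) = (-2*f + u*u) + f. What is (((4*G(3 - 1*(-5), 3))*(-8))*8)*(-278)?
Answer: 71168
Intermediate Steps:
G(f, u) = u² - f (G(f, u) = (-2*f + u²) + f = (u² - 2*f) + f = u² - f)
(((4*G(3 - 1*(-5), 3))*(-8))*8)*(-278) = (((4*(3² - (3 - 1*(-5))))*(-8))*8)*(-278) = (((4*(9 - (3 + 5)))*(-8))*8)*(-278) = (((4*(9 - 1*8))*(-8))*8)*(-278) = (((4*(9 - 8))*(-8))*8)*(-278) = (((4*1)*(-8))*8)*(-278) = ((4*(-8))*8)*(-278) = -32*8*(-278) = -256*(-278) = 71168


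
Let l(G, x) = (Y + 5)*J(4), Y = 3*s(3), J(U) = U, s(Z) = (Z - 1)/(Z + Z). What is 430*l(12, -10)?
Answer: 10320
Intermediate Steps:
s(Z) = (-1 + Z)/(2*Z) (s(Z) = (-1 + Z)/((2*Z)) = (-1 + Z)*(1/(2*Z)) = (-1 + Z)/(2*Z))
Y = 1 (Y = 3*((½)*(-1 + 3)/3) = 3*((½)*(⅓)*2) = 3*(⅓) = 1)
l(G, x) = 24 (l(G, x) = (1 + 5)*4 = 6*4 = 24)
430*l(12, -10) = 430*24 = 10320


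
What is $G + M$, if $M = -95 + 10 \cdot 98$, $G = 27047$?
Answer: $27932$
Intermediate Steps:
$M = 885$ ($M = -95 + 980 = 885$)
$G + M = 27047 + 885 = 27932$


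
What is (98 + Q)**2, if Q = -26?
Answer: 5184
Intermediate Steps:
(98 + Q)**2 = (98 - 26)**2 = 72**2 = 5184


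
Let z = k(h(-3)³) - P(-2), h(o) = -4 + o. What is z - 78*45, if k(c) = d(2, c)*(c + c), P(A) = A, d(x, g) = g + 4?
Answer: 229046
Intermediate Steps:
d(x, g) = 4 + g
k(c) = 2*c*(4 + c) (k(c) = (4 + c)*(c + c) = (4 + c)*(2*c) = 2*c*(4 + c))
z = 232556 (z = 2*(-4 - 3)³*(4 + (-4 - 3)³) - 1*(-2) = 2*(-7)³*(4 + (-7)³) + 2 = 2*(-343)*(4 - 343) + 2 = 2*(-343)*(-339) + 2 = 232554 + 2 = 232556)
z - 78*45 = 232556 - 78*45 = 232556 - 3510 = 229046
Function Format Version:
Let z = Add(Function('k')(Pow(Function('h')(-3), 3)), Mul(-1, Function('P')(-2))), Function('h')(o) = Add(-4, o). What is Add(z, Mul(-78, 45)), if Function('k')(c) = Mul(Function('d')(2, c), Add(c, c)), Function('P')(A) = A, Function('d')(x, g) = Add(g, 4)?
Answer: 229046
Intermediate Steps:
Function('d')(x, g) = Add(4, g)
Function('k')(c) = Mul(2, c, Add(4, c)) (Function('k')(c) = Mul(Add(4, c), Add(c, c)) = Mul(Add(4, c), Mul(2, c)) = Mul(2, c, Add(4, c)))
z = 232556 (z = Add(Mul(2, Pow(Add(-4, -3), 3), Add(4, Pow(Add(-4, -3), 3))), Mul(-1, -2)) = Add(Mul(2, Pow(-7, 3), Add(4, Pow(-7, 3))), 2) = Add(Mul(2, -343, Add(4, -343)), 2) = Add(Mul(2, -343, -339), 2) = Add(232554, 2) = 232556)
Add(z, Mul(-78, 45)) = Add(232556, Mul(-78, 45)) = Add(232556, -3510) = 229046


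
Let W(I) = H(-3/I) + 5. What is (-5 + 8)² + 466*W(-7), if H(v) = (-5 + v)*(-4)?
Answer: 76021/7 ≈ 10860.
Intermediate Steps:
H(v) = 20 - 4*v
W(I) = 25 + 12/I (W(I) = (20 - (-12)/I) + 5 = (20 + 12/I) + 5 = 25 + 12/I)
(-5 + 8)² + 466*W(-7) = (-5 + 8)² + 466*(25 + 12/(-7)) = 3² + 466*(25 + 12*(-⅐)) = 9 + 466*(25 - 12/7) = 9 + 466*(163/7) = 9 + 75958/7 = 76021/7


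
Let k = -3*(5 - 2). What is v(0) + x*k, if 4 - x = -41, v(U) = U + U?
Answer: -405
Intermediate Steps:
v(U) = 2*U
x = 45 (x = 4 - 1*(-41) = 4 + 41 = 45)
k = -9 (k = -3*3 = -9)
v(0) + x*k = 2*0 + 45*(-9) = 0 - 405 = -405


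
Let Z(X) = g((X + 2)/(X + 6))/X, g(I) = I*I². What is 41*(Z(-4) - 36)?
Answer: -5863/4 ≈ -1465.8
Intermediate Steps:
g(I) = I³
Z(X) = (2 + X)³/(X*(6 + X)³) (Z(X) = ((X + 2)/(X + 6))³/X = ((2 + X)/(6 + X))³/X = ((2 + X)³/(6 + X)³)/X = (2 + X)³/(X*(6 + X)³))
41*(Z(-4) - 36) = 41*((2 - 4)³/((-4)*(6 - 4)³) - 36) = 41*(-¼*(-2)³/2³ - 36) = 41*(-¼*(-8)*⅛ - 36) = 41*(¼ - 36) = 41*(-143/4) = -5863/4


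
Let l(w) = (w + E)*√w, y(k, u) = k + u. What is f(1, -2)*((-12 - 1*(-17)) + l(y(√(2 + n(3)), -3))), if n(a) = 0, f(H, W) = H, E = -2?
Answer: 5 + √(-3 + √2)*(-5 + √2) ≈ 5.0 - 4.5155*I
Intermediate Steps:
l(w) = √w*(-2 + w) (l(w) = (w - 2)*√w = (-2 + w)*√w = √w*(-2 + w))
f(1, -2)*((-12 - 1*(-17)) + l(y(√(2 + n(3)), -3))) = 1*((-12 - 1*(-17)) + √(√(2 + 0) - 3)*(-2 + (√(2 + 0) - 3))) = 1*((-12 + 17) + √(√2 - 3)*(-2 + (√2 - 3))) = 1*(5 + √(-3 + √2)*(-2 + (-3 + √2))) = 1*(5 + √(-3 + √2)*(-5 + √2)) = 5 + √(-3 + √2)*(-5 + √2)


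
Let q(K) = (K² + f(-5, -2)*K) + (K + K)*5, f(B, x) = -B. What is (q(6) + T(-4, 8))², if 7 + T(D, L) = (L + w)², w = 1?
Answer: 40000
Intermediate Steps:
q(K) = K² + 15*K (q(K) = (K² + (-1*(-5))*K) + (K + K)*5 = (K² + 5*K) + (2*K)*5 = (K² + 5*K) + 10*K = K² + 15*K)
T(D, L) = -7 + (1 + L)² (T(D, L) = -7 + (L + 1)² = -7 + (1 + L)²)
(q(6) + T(-4, 8))² = (6*(15 + 6) + (-7 + (1 + 8)²))² = (6*21 + (-7 + 9²))² = (126 + (-7 + 81))² = (126 + 74)² = 200² = 40000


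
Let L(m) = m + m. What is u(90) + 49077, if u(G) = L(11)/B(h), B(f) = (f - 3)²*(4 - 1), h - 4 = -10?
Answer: 11925733/243 ≈ 49077.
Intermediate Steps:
L(m) = 2*m
h = -6 (h = 4 - 10 = -6)
B(f) = 3*(-3 + f)² (B(f) = (-3 + f)²*3 = 3*(-3 + f)²)
u(G) = 22/243 (u(G) = (2*11)/((3*(-3 - 6)²)) = 22/((3*(-9)²)) = 22/((3*81)) = 22/243)
u(90) + 49077 = 22/243 + 49077 = 11925733/243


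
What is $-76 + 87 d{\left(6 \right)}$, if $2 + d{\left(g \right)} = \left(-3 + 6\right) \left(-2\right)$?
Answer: $-772$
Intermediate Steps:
$d{\left(g \right)} = -8$ ($d{\left(g \right)} = -2 + \left(-3 + 6\right) \left(-2\right) = -2 + 3 \left(-2\right) = -2 - 6 = -8$)
$-76 + 87 d{\left(6 \right)} = -76 + 87 \left(-8\right) = -76 - 696 = -772$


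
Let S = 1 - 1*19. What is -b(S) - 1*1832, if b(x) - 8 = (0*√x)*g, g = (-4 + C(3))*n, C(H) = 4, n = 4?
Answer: -1840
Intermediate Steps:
S = -18 (S = 1 - 19 = -18)
g = 0 (g = (-4 + 4)*4 = 0*4 = 0)
b(x) = 8 (b(x) = 8 + (0*√x)*0 = 8 + 0*0 = 8 + 0 = 8)
-b(S) - 1*1832 = -1*8 - 1*1832 = -8 - 1832 = -1840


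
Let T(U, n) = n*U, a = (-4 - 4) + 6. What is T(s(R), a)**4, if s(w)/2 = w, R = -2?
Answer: 4096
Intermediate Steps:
s(w) = 2*w
a = -2 (a = -8 + 6 = -2)
T(U, n) = U*n
T(s(R), a)**4 = ((2*(-2))*(-2))**4 = (-4*(-2))**4 = 8**4 = 4096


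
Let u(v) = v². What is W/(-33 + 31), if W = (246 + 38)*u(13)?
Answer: -23998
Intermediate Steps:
W = 47996 (W = (246 + 38)*13² = 284*169 = 47996)
W/(-33 + 31) = 47996/(-33 + 31) = 47996/(-2) = -½*47996 = -23998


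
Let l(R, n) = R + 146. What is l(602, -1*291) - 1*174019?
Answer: -173271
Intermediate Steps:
l(R, n) = 146 + R
l(602, -1*291) - 1*174019 = (146 + 602) - 1*174019 = 748 - 174019 = -173271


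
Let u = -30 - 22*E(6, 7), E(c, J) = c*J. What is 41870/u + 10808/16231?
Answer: -6313973/146079 ≈ -43.223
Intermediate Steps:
E(c, J) = J*c
u = -954 (u = -30 - 154*6 = -30 - 22*42 = -30 - 924 = -954)
41870/u + 10808/16231 = 41870/(-954) + 10808/16231 = 41870*(-1/954) + 10808*(1/16231) = -395/9 + 10808/16231 = -6313973/146079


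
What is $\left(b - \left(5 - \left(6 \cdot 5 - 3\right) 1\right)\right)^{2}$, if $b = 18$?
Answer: $1600$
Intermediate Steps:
$\left(b - \left(5 - \left(6 \cdot 5 - 3\right) 1\right)\right)^{2} = \left(18 - \left(5 - \left(6 \cdot 5 - 3\right) 1\right)\right)^{2} = \left(18 - \left(5 - \left(30 - 3\right) 1\right)\right)^{2} = \left(18 + \left(27 \cdot 1 - 5\right)\right)^{2} = \left(18 + \left(27 - 5\right)\right)^{2} = \left(18 + 22\right)^{2} = 40^{2} = 1600$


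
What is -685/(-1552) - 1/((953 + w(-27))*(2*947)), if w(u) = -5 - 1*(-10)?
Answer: 310724517/704007376 ≈ 0.44137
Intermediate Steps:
w(u) = 5 (w(u) = -5 + 10 = 5)
-685/(-1552) - 1/((953 + w(-27))*(2*947)) = -685/(-1552) - 1/((953 + 5)*(2*947)) = -685*(-1/1552) - 1/(958*1894) = 685/1552 - 1/(958*1894) = 685/1552 - 1*1/1814452 = 685/1552 - 1/1814452 = 310724517/704007376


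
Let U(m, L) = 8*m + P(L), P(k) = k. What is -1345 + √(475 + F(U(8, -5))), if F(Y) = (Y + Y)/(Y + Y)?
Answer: -1345 + 2*√119 ≈ -1323.2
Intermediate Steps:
U(m, L) = L + 8*m (U(m, L) = 8*m + L = L + 8*m)
F(Y) = 1 (F(Y) = (2*Y)/((2*Y)) = (2*Y)*(1/(2*Y)) = 1)
-1345 + √(475 + F(U(8, -5))) = -1345 + √(475 + 1) = -1345 + √476 = -1345 + 2*√119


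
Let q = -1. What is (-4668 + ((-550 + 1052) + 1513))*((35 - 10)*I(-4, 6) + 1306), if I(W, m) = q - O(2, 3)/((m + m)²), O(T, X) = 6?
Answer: -81497507/24 ≈ -3.3957e+6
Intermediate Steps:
I(W, m) = -1 - 3/(2*m²) (I(W, m) = -1 - 6/((m + m)²) = -1 - 6/((2*m)²) = -1 - 6/(4*m²) = -1 - 6*1/(4*m²) = -1 - 3/(2*m²))
(-4668 + ((-550 + 1052) + 1513))*((35 - 10)*I(-4, 6) + 1306) = (-4668 + ((-550 + 1052) + 1513))*((35 - 10)*(-1 - 3/2/6²) + 1306) = (-4668 + (502 + 1513))*(25*(-1 - 3/2*1/36) + 1306) = (-4668 + 2015)*(25*(-1 - 1/24) + 1306) = -2653*(25*(-25/24) + 1306) = -2653*(-625/24 + 1306) = -2653*30719/24 = -81497507/24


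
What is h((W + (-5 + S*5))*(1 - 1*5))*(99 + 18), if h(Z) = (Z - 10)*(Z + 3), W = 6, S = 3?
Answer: 528138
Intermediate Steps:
h(Z) = (-10 + Z)*(3 + Z)
h((W + (-5 + S*5))*(1 - 1*5))*(99 + 18) = (-30 + ((6 + (-5 + 3*5))*(1 - 1*5))**2 - 7*(6 + (-5 + 3*5))*(1 - 1*5))*(99 + 18) = (-30 + ((6 + (-5 + 15))*(1 - 5))**2 - 7*(6 + (-5 + 15))*(1 - 5))*117 = (-30 + ((6 + 10)*(-4))**2 - 7*(6 + 10)*(-4))*117 = (-30 + (16*(-4))**2 - 112*(-4))*117 = (-30 + (-64)**2 - 7*(-64))*117 = (-30 + 4096 + 448)*117 = 4514*117 = 528138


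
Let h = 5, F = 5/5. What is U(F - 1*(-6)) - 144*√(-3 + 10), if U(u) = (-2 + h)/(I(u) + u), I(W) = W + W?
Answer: ⅐ - 144*√7 ≈ -380.85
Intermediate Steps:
I(W) = 2*W
F = 1 (F = 5*(⅕) = 1)
U(u) = 1/u (U(u) = (-2 + 5)/(2*u + u) = 3/((3*u)) = 3*(1/(3*u)) = 1/u)
U(F - 1*(-6)) - 144*√(-3 + 10) = 1/(1 - 1*(-6)) - 144*√(-3 + 10) = 1/(1 + 6) - 144*√7 = 1/7 - 144*√7 = ⅐ - 144*√7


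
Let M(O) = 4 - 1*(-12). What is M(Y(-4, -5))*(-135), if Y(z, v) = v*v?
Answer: -2160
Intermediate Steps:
Y(z, v) = v**2
M(O) = 16 (M(O) = 4 + 12 = 16)
M(Y(-4, -5))*(-135) = 16*(-135) = -2160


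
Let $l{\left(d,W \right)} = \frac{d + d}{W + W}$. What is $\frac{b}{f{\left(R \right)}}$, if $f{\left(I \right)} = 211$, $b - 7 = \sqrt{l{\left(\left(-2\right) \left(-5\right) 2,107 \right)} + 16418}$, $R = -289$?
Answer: $\frac{7}{211} + \frac{3 \sqrt{20885758}}{22577} \approx 0.64044$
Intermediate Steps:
$l{\left(d,W \right)} = \frac{d}{W}$ ($l{\left(d,W \right)} = \frac{2 d}{2 W} = 2 d \frac{1}{2 W} = \frac{d}{W}$)
$b = 7 + \frac{3 \sqrt{20885758}}{107}$ ($b = 7 + \sqrt{\frac{\left(-2\right) \left(-5\right) 2}{107} + 16418} = 7 + \sqrt{10 \cdot 2 \cdot \frac{1}{107} + 16418} = 7 + \sqrt{20 \cdot \frac{1}{107} + 16418} = 7 + \sqrt{\frac{20}{107} + 16418} = 7 + \sqrt{\frac{1756746}{107}} = 7 + \frac{3 \sqrt{20885758}}{107} \approx 135.13$)
$\frac{b}{f{\left(R \right)}} = \frac{7 + \frac{3 \sqrt{20885758}}{107}}{211} = \left(7 + \frac{3 \sqrt{20885758}}{107}\right) \frac{1}{211} = \frac{7}{211} + \frac{3 \sqrt{20885758}}{22577}$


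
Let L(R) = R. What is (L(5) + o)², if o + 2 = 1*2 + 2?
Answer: 49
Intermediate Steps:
o = 2 (o = -2 + (1*2 + 2) = -2 + (2 + 2) = -2 + 4 = 2)
(L(5) + o)² = (5 + 2)² = 7² = 49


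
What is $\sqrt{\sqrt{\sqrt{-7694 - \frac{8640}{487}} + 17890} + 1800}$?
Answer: $\frac{\sqrt{426904200 + 487 \sqrt{487} \sqrt{8712430 + i \sqrt{1828985966}}}}{487} \approx 43.974 + 0.0037326 i$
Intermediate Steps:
$\sqrt{\sqrt{\sqrt{-7694 - \frac{8640}{487}} + 17890} + 1800} = \sqrt{\sqrt{\sqrt{- \frac{3755618}{487}} + 17890} + 1800} = \sqrt{\sqrt{\frac{i \sqrt{1828985966}}{487} + 17890} + 1800} = \sqrt{\sqrt{17890 + \frac{i \sqrt{1828985966}}{487}} + 1800} = \sqrt{1800 + \sqrt{17890 + \frac{i \sqrt{1828985966}}{487}}}$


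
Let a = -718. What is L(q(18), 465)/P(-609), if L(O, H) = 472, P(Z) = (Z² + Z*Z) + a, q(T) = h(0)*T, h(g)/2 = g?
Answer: 118/185261 ≈ 0.00063694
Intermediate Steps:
h(g) = 2*g
q(T) = 0 (q(T) = (2*0)*T = 0*T = 0)
P(Z) = -718 + 2*Z² (P(Z) = (Z² + Z*Z) - 718 = (Z² + Z²) - 718 = 2*Z² - 718 = -718 + 2*Z²)
L(q(18), 465)/P(-609) = 472/(-718 + 2*(-609)²) = 472/(-718 + 2*370881) = 472/(-718 + 741762) = 472/741044 = 472*(1/741044) = 118/185261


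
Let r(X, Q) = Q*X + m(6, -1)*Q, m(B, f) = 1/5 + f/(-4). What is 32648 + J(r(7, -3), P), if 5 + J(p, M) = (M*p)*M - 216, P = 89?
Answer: -2892147/20 ≈ -1.4461e+5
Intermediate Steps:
m(B, f) = ⅕ - f/4 (m(B, f) = 1*(⅕) + f*(-¼) = ⅕ - f/4)
r(X, Q) = 9*Q/20 + Q*X (r(X, Q) = Q*X + (⅕ - ¼*(-1))*Q = Q*X + (⅕ + ¼)*Q = Q*X + 9*Q/20 = 9*Q/20 + Q*X)
J(p, M) = -221 + p*M² (J(p, M) = -5 + ((M*p)*M - 216) = -5 + (p*M² - 216) = -5 + (-216 + p*M²) = -221 + p*M²)
32648 + J(r(7, -3), P) = 32648 + (-221 + ((1/20)*(-3)*(9 + 20*7))*89²) = 32648 + (-221 + ((1/20)*(-3)*(9 + 140))*7921) = 32648 + (-221 + ((1/20)*(-3)*149)*7921) = 32648 + (-221 - 447/20*7921) = 32648 + (-221 - 3540687/20) = 32648 - 3545107/20 = -2892147/20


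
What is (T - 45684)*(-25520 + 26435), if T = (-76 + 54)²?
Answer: -41358000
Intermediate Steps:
T = 484 (T = (-22)² = 484)
(T - 45684)*(-25520 + 26435) = (484 - 45684)*(-25520 + 26435) = -45200*915 = -41358000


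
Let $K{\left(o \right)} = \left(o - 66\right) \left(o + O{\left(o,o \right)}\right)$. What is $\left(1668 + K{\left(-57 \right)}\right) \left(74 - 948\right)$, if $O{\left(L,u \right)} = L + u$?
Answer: $-19840674$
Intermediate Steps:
$K{\left(o \right)} = 3 o \left(-66 + o\right)$ ($K{\left(o \right)} = \left(o - 66\right) \left(o + \left(o + o\right)\right) = \left(-66 + o\right) \left(o + 2 o\right) = \left(-66 + o\right) 3 o = 3 o \left(-66 + o\right)$)
$\left(1668 + K{\left(-57 \right)}\right) \left(74 - 948\right) = \left(1668 + 3 \left(-57\right) \left(-66 - 57\right)\right) \left(74 - 948\right) = \left(1668 + 3 \left(-57\right) \left(-123\right)\right) \left(-874\right) = \left(1668 + 21033\right) \left(-874\right) = 22701 \left(-874\right) = -19840674$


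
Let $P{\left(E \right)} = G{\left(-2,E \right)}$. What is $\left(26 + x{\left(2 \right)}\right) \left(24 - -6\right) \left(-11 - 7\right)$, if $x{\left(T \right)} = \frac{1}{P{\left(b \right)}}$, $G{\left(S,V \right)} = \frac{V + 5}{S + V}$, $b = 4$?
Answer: $-14160$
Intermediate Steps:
$G{\left(S,V \right)} = \frac{5 + V}{S + V}$
$P{\left(E \right)} = \frac{5 + E}{-2 + E}$
$x{\left(T \right)} = \frac{2}{9}$ ($x{\left(T \right)} = \frac{1}{\frac{1}{-2 + 4} \left(5 + 4\right)} = \frac{1}{\frac{1}{2} \cdot 9} = \frac{1}{\frac{9}{2}} = \frac{2}{9}$)
$\left(26 + x{\left(2 \right)}\right) \left(24 - -6\right) \left(-11 - 7\right) = \left(26 + \frac{2}{9}\right) \left(24 - -6\right) \left(-11 - 7\right) = \frac{236 \left(24 + 6\right)}{9} \left(-18\right) = \frac{236}{9} \cdot 30 \left(-18\right) = \frac{2360}{3} \left(-18\right) = -14160$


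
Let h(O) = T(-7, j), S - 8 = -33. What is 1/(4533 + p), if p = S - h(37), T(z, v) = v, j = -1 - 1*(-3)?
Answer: 1/4506 ≈ 0.00022193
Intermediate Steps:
S = -25 (S = 8 - 33 = -25)
j = 2 (j = -1 + 3 = 2)
h(O) = 2
p = -27 (p = -25 - 1*2 = -25 - 2 = -27)
1/(4533 + p) = 1/(4533 - 27) = 1/4506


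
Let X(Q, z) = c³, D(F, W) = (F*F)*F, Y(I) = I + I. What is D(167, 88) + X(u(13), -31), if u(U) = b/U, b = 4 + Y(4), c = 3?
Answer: 4657490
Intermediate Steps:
Y(I) = 2*I
D(F, W) = F³ (D(F, W) = F²*F = F³)
b = 12 (b = 4 + 2*4 = 4 + 8 = 12)
u(U) = 12/U
X(Q, z) = 27 (X(Q, z) = 3³ = 27)
D(167, 88) + X(u(13), -31) = 167³ + 27 = 4657463 + 27 = 4657490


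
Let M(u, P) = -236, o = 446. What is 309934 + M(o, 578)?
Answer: 309698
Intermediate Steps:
309934 + M(o, 578) = 309934 - 236 = 309698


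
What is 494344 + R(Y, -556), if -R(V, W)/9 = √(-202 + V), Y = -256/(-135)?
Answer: 494344 - I*√405210/5 ≈ 4.9434e+5 - 127.31*I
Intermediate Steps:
Y = 256/135 (Y = -256*(-1/135) = 256/135 ≈ 1.8963)
R(V, W) = -9*√(-202 + V)
494344 + R(Y, -556) = 494344 - 9*√(-202 + 256/135) = 494344 - I*√405210/5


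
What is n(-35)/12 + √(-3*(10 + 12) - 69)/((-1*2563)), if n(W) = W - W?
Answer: -3*I*√15/2563 ≈ -0.0045333*I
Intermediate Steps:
n(W) = 0
n(-35)/12 + √(-3*(10 + 12) - 69)/((-1*2563)) = 0/12 + √(-3*(10 + 12) - 69)/((-1*2563)) = 0*(1/12) + √(-3*22 - 69)/(-2563) = 0 + √(-66 - 69)*(-1/2563) = 0 + √(-135)*(-1/2563) = 0 + (3*I*√15)*(-1/2563) = 0 - 3*I*√15/2563 = -3*I*√15/2563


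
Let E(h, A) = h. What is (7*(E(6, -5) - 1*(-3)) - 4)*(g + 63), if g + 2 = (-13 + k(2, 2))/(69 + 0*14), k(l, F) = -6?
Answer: 247210/69 ≈ 3582.8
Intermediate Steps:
g = -157/69 (g = -2 + (-13 - 6)/(69 + 0*14) = -2 - 19/(69 + 0) = -2 - 19/69 = -157/69 ≈ -2.2754)
(7*(E(6, -5) - 1*(-3)) - 4)*(g + 63) = (7*(6 - 1*(-3)) - 4)*(-157/69 + 63) = (7*(6 + 3) - 4)*(4190/69) = (7*9 - 4)*(4190/69) = (63 - 4)*(4190/69) = 59*(4190/69) = 247210/69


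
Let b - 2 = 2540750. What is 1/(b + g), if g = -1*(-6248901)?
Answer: 1/8789653 ≈ 1.1377e-7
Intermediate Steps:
b = 2540752 (b = 2 + 2540750 = 2540752)
g = 6248901
1/(b + g) = 1/(2540752 + 6248901) = 1/8789653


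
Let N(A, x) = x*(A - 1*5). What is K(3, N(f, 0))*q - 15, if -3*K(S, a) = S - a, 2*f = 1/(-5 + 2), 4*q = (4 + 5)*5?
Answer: -105/4 ≈ -26.250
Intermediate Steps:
q = 45/4 (q = ((4 + 5)*5)/4 = (9*5)/4 = (¼)*45 = 45/4 ≈ 11.250)
f = -⅙ (f = 1/(2*(-5 + 2)) = (½)/(-3) = (½)*(-⅓) = -⅙ ≈ -0.16667)
N(A, x) = x*(-5 + A) (N(A, x) = x*(A - 5) = x*(-5 + A))
K(S, a) = -S/3 + a/3 (K(S, a) = -(S - a)/3 = -S/3 + a/3)
K(3, N(f, 0))*q - 15 = (-⅓*3 + (0*(-5 - ⅙))/3)*(45/4) - 15 = (-1 + (0*(-31/6))/3)*(45/4) - 15 = (-1 + (⅓)*0)*(45/4) - 15 = (-1 + 0)*(45/4) - 15 = -1*45/4 - 15 = -45/4 - 15 = -105/4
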